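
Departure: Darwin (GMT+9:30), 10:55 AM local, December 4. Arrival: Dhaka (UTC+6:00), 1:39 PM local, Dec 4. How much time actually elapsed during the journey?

Departure in UTC: 10:55 AM − 9:30 = 1:25 AM on Dec 4.
Arrival in UTC: 1:39 PM − 6:00 = 7:39 AM on Dec 4.
Elapsed = 7:39 AM − 1:25 AM = 6 hours 14 minutes.

6 hours 14 minutes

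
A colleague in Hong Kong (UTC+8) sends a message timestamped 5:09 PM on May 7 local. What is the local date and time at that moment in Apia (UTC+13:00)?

10:09 PM on May 7

Apia is 5:00 ahead of Hong Kong.
Shift by the zone difference: 5:09 PM + 5:00 = 10:09 PM on May 7 in Apia.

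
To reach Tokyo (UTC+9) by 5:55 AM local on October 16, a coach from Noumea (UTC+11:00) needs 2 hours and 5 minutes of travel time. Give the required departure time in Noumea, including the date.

Target arrival in UTC: 5:55 AM − 9:00 = 8:55 PM on Oct 15.
Subtract 2 hours 5 minutes → departure 6:50 PM UTC on Oct 15.
Noumea is UTC+11:00: 6:50 PM + 11:00 = 5:50 AM on Oct 16.

5:50 AM on Oct 16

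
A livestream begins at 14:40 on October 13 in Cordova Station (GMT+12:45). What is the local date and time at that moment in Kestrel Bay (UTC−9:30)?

16:25 on October 12

In UTC: 14:40 − 12:45 = 01:55 on Oct 13.
Kestrel Bay is UTC−9:30: 01:55 − 9:30 = 16:25 on Oct 12.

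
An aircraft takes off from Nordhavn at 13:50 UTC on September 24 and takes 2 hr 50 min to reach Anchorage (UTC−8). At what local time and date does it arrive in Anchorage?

08:40 on September 24

Departure is given in UTC: 13:50 on Sep 24.
Add 2 hours and 50 minutes → 16:40 UTC.
Anchorage is UTC−8:00: 16:40 − 8:00 = 08:40 on Sep 24.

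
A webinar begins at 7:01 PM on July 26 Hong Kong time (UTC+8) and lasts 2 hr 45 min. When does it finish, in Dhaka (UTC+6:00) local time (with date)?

7:46 PM on July 26

Convert start to UTC: 7:01 PM − 8:00 = 11:01 AM UTC on Jul 26.
Add 2 hours 45 minutes duration → 1:46 PM UTC.
Dhaka is UTC+6:00, so local end time = 1:46 PM + 6:00 = 7:46 PM on Jul 26.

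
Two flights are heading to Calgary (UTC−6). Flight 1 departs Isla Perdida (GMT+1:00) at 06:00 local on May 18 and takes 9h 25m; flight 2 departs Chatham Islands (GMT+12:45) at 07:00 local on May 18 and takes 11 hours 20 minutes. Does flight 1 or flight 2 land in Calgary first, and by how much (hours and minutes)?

Flight 1 in UTC: 06:00 − 1:00 = 05:00 on May 18.
+9 hours and 25 minutes → arrive 14:25 UTC on May 18.
Flight 2 in UTC: 07:00 − 12:45 = 18:15 on May 17.
+11 hours 20 minutes → arrive 05:35 UTC on May 18.
Flight 2 lands earlier by 8 hours 50 minutes.

the second, by 8 hours 50 minutes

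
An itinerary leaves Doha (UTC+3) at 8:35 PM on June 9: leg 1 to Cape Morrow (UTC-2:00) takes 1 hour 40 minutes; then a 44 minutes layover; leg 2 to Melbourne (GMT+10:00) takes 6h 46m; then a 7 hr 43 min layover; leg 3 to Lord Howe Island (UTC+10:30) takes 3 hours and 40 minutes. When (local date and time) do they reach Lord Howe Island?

12:38 AM on Jun 11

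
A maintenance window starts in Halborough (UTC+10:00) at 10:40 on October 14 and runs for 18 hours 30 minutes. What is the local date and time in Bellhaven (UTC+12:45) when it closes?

07:55 on Oct 15

Convert start to UTC: 10:40 − 10:00 = 00:40 UTC on Oct 14.
Add 18 hours and 30 minutes duration → 19:10 UTC.
Bellhaven is UTC+12:45, so local end time = 19:10 + 12:45 = 07:55 on Oct 15.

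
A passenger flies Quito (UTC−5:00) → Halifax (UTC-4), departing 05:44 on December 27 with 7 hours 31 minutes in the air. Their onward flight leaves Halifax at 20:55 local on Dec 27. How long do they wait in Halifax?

6 hours 40 minutes

Convert departure to UTC: 05:44 + 5:00 = 10:44 UTC on Dec 27.
Add 7 hours 31 minutes flight time → 18:15 UTC.
Halifax is UTC−4:00, so local arrival = 18:15 − 4:00 = 14:15 on Dec 27.
Layover = 20:55 − 14:15 = 6 hours 40 minutes.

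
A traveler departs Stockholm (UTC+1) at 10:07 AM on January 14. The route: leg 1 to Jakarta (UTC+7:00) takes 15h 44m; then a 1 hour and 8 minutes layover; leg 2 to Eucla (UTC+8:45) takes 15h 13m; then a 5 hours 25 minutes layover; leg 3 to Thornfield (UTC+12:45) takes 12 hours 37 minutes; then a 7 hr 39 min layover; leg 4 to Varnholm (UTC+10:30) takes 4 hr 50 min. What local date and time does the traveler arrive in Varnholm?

10:13 AM on January 17

Convert departure to UTC: 10:07 AM − 1:00 = 9:07 AM UTC on Jan 14.
Add 15 hours 44 minutes leg 1 → 12:51 AM UTC (Jan 15).
Add 1 hour 8 minutes layover in Jakarta → 1:59 AM UTC.
Add 15 hours 13 minutes leg 2 → 5:12 PM UTC.
Add 5 hours 25 minutes layover in Eucla → 10:37 PM UTC.
Add 12 hours 37 minutes leg 3 → 11:14 AM UTC (Jan 16).
Add 7 hours 39 minutes layover in Thornfield → 6:53 PM UTC.
Add 4 hours and 50 minutes leg 4 → 11:43 PM UTC.
Varnholm is UTC+10:30, so local arrival = 11:43 PM + 10:30 = 10:13 AM on Jan 17.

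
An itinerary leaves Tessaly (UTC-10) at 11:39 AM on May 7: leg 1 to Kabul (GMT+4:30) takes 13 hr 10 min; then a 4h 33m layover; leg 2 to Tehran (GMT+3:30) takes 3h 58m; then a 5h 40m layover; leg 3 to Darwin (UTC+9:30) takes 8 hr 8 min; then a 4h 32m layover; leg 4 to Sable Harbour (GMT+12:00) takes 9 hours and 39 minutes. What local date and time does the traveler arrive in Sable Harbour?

11:19 AM on May 10

Convert departure to UTC: 11:39 AM + 10:00 = 9:39 PM UTC on May 7.
Add 13 hours and 10 minutes leg 1 → 10:49 AM UTC (May 8).
Add 4 hours 33 minutes layover in Kabul → 3:22 PM UTC.
Add 3 hours and 58 minutes leg 2 → 7:20 PM UTC.
Add 5 hours 40 minutes layover in Tehran → 1:00 AM UTC (May 9).
Add 8 hours 8 minutes leg 3 → 9:08 AM UTC.
Add 4 hours and 32 minutes layover in Darwin → 1:40 PM UTC.
Add 9 hours and 39 minutes leg 4 → 11:19 PM UTC.
Sable Harbour is UTC+12:00, so local arrival = 11:19 PM + 12:00 = 11:19 AM on May 10.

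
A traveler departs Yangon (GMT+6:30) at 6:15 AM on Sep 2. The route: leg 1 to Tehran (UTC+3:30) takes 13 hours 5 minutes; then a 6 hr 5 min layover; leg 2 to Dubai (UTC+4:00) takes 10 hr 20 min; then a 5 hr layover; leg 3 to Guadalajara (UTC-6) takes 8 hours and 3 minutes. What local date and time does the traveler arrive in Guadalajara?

12:18 PM on September 3

Convert departure to UTC: 6:15 AM − 6:30 = 11:45 PM UTC on Sep 1.
Add 13 hours and 5 minutes leg 1 → 12:50 PM UTC (Sep 2).
Add 6 hours 5 minutes layover in Tehran → 6:55 PM UTC.
Add 10 hours 20 minutes leg 2 → 5:15 AM UTC (Sep 3).
Add 5 hours layover in Dubai → 10:15 AM UTC.
Add 8 hours and 3 minutes leg 3 → 6:18 PM UTC.
Guadalajara is UTC−6:00, so local arrival = 6:18 PM − 6:00 = 12:18 PM on Sep 3.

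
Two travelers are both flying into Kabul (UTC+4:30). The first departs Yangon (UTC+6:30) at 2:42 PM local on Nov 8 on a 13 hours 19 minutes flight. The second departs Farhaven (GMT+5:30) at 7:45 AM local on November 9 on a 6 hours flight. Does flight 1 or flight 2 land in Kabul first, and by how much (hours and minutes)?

Flight 1 in UTC: 2:42 PM − 6:30 = 8:12 AM on Nov 8.
+13 hours and 19 minutes → arrive 9:31 PM UTC on Nov 8.
Flight 2 in UTC: 7:45 AM − 5:30 = 2:15 AM on Nov 9.
+6 hours → arrive 8:15 AM UTC on Nov 9.
Flight 1 lands earlier by 10 hours 44 minutes.

the first, by 10 hours 44 minutes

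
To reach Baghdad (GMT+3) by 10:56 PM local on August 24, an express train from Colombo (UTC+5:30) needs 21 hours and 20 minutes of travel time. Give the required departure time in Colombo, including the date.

4:06 AM on August 24

Target arrival in UTC: 10:56 PM − 3:00 = 7:56 PM on Aug 24.
Subtract 21 hours 20 minutes → departure 10:36 PM UTC on Aug 23.
Colombo is UTC+5:30: 10:36 PM + 5:30 = 4:06 AM on Aug 24.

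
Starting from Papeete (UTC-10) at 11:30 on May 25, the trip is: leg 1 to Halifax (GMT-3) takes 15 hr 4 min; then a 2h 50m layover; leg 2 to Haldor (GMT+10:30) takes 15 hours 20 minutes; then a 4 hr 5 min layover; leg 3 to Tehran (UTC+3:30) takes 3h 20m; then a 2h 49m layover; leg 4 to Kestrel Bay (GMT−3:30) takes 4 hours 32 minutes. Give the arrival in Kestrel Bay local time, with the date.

Convert departure to UTC: 11:30 + 10:00 = 21:30 UTC on May 25.
Add 15 hours 4 minutes leg 1 → 12:34 UTC (May 26).
Add 2 hours 50 minutes layover in Halifax → 15:24 UTC.
Add 15 hours and 20 minutes leg 2 → 06:44 UTC (May 27).
Add 4 hours 5 minutes layover in Haldor → 10:49 UTC.
Add 3 hours and 20 minutes leg 3 → 14:09 UTC.
Add 2 hours and 49 minutes layover in Tehran → 16:58 UTC.
Add 4 hours and 32 minutes leg 4 → 21:30 UTC.
Kestrel Bay is UTC−3:30, so local arrival = 21:30 − 3:30 = 18:00 on May 27.

18:00 on May 27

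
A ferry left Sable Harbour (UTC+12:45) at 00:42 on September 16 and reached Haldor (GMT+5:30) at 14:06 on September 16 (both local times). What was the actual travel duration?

Departure in UTC: 00:42 − 12:45 = 11:57 on Sep 15.
Arrival in UTC: 14:06 − 5:30 = 08:36 on Sep 16.
Elapsed = 08:36 − 11:57 (+1 day) = 20 hours 39 minutes.

20 hours 39 minutes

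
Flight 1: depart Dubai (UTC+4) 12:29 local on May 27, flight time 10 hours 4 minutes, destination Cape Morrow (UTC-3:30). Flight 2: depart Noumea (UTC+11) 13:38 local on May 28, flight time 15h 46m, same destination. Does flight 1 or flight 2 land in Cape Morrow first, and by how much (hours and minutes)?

Flight 1 in UTC: 12:29 − 4:00 = 08:29 on May 27.
+10 hours and 4 minutes → arrive 18:33 UTC on May 27.
Flight 2 in UTC: 13:38 − 11:00 = 02:38 on May 28.
+15 hours 46 minutes → arrive 18:24 UTC on May 28.
Flight 1 lands earlier by 23 hours 51 minutes.

the first, by 23 hours 51 minutes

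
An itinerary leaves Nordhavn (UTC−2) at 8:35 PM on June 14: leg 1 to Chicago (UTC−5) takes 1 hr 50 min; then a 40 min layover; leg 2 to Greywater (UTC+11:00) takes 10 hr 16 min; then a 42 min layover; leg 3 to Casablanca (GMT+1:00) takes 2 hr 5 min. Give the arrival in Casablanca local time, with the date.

Convert departure to UTC: 8:35 PM + 2:00 = 10:35 PM UTC on Jun 14.
Add 1 hour and 50 minutes leg 1 → 12:25 AM UTC (Jun 15).
Add 40 minutes layover in Chicago → 1:05 AM UTC.
Add 10 hours and 16 minutes leg 2 → 11:21 AM UTC.
Add 42 minutes layover in Greywater → 12:03 PM UTC.
Add 2 hours and 5 minutes leg 3 → 2:08 PM UTC.
Casablanca is UTC+1:00, so local arrival = 2:08 PM + 1:00 = 3:08 PM on Jun 15.

3:08 PM on June 15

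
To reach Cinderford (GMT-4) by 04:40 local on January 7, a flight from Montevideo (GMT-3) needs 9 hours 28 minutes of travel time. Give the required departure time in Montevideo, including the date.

20:12 on January 6

Target arrival in UTC: 04:40 + 4:00 = 08:40 on Jan 7.
Subtract 9 hours and 28 minutes → departure 23:12 UTC on Jan 6.
Montevideo is UTC−3:00: 23:12 − 3:00 = 20:12 on Jan 6.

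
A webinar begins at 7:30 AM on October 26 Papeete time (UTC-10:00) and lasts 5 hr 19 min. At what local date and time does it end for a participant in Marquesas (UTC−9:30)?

Marquesas is 0:30 ahead of Papeete.
After 5 hours 19 minutes it is 12:49 PM in Papeete.
Shift by the zone difference: 12:49 PM + 0:30 = 1:19 PM on Oct 26 in Marquesas.

1:19 PM on October 26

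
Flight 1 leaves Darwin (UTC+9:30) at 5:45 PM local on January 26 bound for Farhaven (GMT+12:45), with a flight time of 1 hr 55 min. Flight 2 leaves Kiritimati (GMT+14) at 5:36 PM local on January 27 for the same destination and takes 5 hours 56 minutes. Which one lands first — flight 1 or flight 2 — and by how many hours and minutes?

the first, by 23 hours 22 minutes

Flight 1 in UTC: 5:45 PM − 9:30 = 8:15 AM on Jan 26.
+1 hour 55 minutes → arrive 10:10 AM UTC on Jan 26.
Flight 2 in UTC: 5:36 PM − 14:00 = 3:36 AM on Jan 27.
+5 hours 56 minutes → arrive 9:32 AM UTC on Jan 27.
Flight 1 lands earlier by 23 hours 22 minutes.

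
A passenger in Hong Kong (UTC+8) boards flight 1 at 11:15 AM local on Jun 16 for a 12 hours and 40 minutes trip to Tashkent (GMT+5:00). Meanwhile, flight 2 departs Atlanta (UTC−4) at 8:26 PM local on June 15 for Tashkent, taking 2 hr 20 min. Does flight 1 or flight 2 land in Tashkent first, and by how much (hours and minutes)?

the second, by 13 hours 9 minutes

Flight 1 in UTC: 11:15 AM − 8:00 = 3:15 AM on Jun 16.
+12 hours and 40 minutes → arrive 3:55 PM UTC on Jun 16.
Flight 2 in UTC: 8:26 PM + 4:00 = 12:26 AM on Jun 16.
+2 hours 20 minutes → arrive 2:46 AM UTC on Jun 16.
Flight 2 lands earlier by 13 hours 9 minutes.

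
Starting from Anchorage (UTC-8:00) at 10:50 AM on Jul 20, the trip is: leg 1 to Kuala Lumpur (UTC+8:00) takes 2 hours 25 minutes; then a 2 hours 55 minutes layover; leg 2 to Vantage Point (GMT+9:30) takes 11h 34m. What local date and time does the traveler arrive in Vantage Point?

Convert departure to UTC: 10:50 AM + 8:00 = 6:50 PM UTC on Jul 20.
Add 2 hours 25 minutes leg 1 → 9:15 PM UTC.
Add 2 hours 55 minutes layover in Kuala Lumpur → 12:10 AM UTC (Jul 21).
Add 11 hours 34 minutes leg 2 → 11:44 AM UTC.
Vantage Point is UTC+9:30, so local arrival = 11:44 AM + 9:30 = 9:14 PM on Jul 21.

9:14 PM on Jul 21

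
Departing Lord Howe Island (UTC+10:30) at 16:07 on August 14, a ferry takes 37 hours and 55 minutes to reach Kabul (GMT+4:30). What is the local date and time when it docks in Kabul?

Kabul is 6:00 behind Lord Howe Island.
After 37 hours and 55 minutes it is 06:02 (Aug 16) in Lord Howe Island.
Shift by the zone difference: 06:02 − 6:00 = 00:02 on Aug 16 in Kabul.

00:02 on Aug 16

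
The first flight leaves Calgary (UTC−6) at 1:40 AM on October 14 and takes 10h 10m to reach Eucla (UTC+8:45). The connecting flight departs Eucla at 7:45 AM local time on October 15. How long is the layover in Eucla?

5 hours 10 minutes

Convert departure to UTC: 1:40 AM + 6:00 = 7:40 AM UTC on Oct 14.
Add 10 hours and 10 minutes flight time → 5:50 PM UTC.
Eucla is UTC+8:45, so local arrival = 5:50 PM + 8:45 = 2:35 AM on Oct 15.
Layover = 7:45 AM − 2:35 AM = 5 hours 10 minutes.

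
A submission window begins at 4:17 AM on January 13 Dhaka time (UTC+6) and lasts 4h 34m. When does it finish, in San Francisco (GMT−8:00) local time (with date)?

Convert start to UTC: 4:17 AM − 6:00 = 10:17 PM UTC on Jan 12.
Add 4 hours and 34 minutes duration → 2:51 AM UTC (Jan 13).
San Francisco is UTC−8:00, so local end time = 2:51 AM − 8:00 = 6:51 PM on Jan 12.

6:51 PM on January 12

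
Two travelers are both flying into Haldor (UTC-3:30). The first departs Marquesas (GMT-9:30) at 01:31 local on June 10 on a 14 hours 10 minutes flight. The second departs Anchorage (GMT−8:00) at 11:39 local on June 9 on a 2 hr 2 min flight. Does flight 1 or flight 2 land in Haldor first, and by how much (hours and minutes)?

the second, by 27 hours 30 minutes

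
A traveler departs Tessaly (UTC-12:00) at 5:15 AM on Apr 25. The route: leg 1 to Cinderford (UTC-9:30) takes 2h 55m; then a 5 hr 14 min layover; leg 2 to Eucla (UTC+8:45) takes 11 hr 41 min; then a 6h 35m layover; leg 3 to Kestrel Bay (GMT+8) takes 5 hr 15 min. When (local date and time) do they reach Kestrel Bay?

Convert departure to UTC: 5:15 AM + 12:00 = 5:15 PM UTC on Apr 25.
Add 2 hours 55 minutes leg 1 → 8:10 PM UTC.
Add 5 hours 14 minutes layover in Cinderford → 1:24 AM UTC (Apr 26).
Add 11 hours 41 minutes leg 2 → 1:05 PM UTC.
Add 6 hours and 35 minutes layover in Eucla → 7:40 PM UTC.
Add 5 hours and 15 minutes leg 3 → 12:55 AM UTC (Apr 27).
Kestrel Bay is UTC+8:00, so local arrival = 12:55 AM + 8:00 = 8:55 AM on Apr 27.

8:55 AM on April 27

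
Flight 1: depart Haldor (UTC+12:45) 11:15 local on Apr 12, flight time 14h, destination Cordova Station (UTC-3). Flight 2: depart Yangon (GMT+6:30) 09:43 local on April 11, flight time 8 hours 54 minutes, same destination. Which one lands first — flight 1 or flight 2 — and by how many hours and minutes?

the second, by 24 hours 23 minutes

Flight 1 in UTC: 11:15 − 12:45 = 22:30 on Apr 11.
+14 hours → arrive 12:30 UTC on Apr 12.
Flight 2 in UTC: 09:43 − 6:30 = 03:13 on Apr 11.
+8 hours and 54 minutes → arrive 12:07 UTC on Apr 11.
Flight 2 lands earlier by 24 hours 23 minutes.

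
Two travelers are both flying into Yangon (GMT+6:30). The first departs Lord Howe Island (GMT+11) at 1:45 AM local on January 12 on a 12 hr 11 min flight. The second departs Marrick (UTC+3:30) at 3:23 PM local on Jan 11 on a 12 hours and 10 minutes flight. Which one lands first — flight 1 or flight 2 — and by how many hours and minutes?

the second, by 2 hours 53 minutes

Flight 1 in UTC: 1:45 AM − 11:00 = 2:45 PM on Jan 11.
+12 hours 11 minutes → arrive 2:56 AM UTC on Jan 12.
Flight 2 in UTC: 3:23 PM − 3:30 = 11:53 AM on Jan 11.
+12 hours 10 minutes → arrive 12:03 AM UTC on Jan 12.
Flight 2 lands earlier by 2 hours 53 minutes.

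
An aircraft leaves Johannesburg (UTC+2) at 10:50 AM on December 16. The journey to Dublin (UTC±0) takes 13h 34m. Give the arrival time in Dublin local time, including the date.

10:24 PM on December 16

Dublin is 2:00 behind Johannesburg.
After 13 hours and 34 minutes it is 12:24 AM (Dec 17) in Johannesburg.
Shift by the zone difference: 12:24 AM − 2:00 = 10:24 PM on Dec 16 in Dublin.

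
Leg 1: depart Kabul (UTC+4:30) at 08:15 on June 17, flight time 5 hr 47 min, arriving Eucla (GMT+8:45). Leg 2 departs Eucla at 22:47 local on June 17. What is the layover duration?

4 hours 30 minutes

Convert departure to UTC: 08:15 − 4:30 = 03:45 UTC on Jun 17.
Add 5 hours and 47 minutes flight time → 09:32 UTC.
Eucla is UTC+8:45, so local arrival = 09:32 + 8:45 = 18:17 on Jun 17.
Layover = 22:47 − 18:17 = 4 hours 30 minutes.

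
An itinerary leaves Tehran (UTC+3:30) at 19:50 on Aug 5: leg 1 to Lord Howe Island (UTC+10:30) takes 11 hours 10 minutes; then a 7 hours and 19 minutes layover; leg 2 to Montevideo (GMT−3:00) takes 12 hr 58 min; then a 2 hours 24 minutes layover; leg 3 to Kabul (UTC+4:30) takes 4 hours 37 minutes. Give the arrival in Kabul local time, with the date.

11:18 on August 7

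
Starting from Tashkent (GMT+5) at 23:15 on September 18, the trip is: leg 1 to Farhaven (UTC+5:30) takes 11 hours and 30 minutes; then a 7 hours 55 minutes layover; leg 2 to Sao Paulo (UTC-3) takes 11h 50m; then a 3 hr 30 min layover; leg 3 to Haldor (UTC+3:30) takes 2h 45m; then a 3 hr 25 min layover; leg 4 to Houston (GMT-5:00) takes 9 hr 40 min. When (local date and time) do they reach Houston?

Convert departure to UTC: 23:15 − 5:00 = 18:15 UTC on Sep 18.
Add 11 hours and 30 minutes leg 1 → 05:45 UTC (Sep 19).
Add 7 hours and 55 minutes layover in Farhaven → 13:40 UTC.
Add 11 hours 50 minutes leg 2 → 01:30 UTC (Sep 20).
Add 3 hours and 30 minutes layover in Sao Paulo → 05:00 UTC.
Add 2 hours and 45 minutes leg 3 → 07:45 UTC.
Add 3 hours and 25 minutes layover in Haldor → 11:10 UTC.
Add 9 hours 40 minutes leg 4 → 20:50 UTC.
Houston is UTC−5:00, so local arrival = 20:50 − 5:00 = 15:50 on Sep 20.

15:50 on Sep 20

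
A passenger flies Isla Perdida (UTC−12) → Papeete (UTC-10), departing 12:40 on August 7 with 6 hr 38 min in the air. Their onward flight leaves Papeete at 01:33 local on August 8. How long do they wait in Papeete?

4 hours 15 minutes

Convert departure to UTC: 12:40 + 12:00 = 00:40 UTC on Aug 8.
Add 6 hours 38 minutes flight time → 07:18 UTC.
Papeete is UTC−10:00, so local arrival = 07:18 − 10:00 = 21:18 on Aug 7.
Layover = 01:33 − 21:18 (+1 day) = 4 hours 15 minutes.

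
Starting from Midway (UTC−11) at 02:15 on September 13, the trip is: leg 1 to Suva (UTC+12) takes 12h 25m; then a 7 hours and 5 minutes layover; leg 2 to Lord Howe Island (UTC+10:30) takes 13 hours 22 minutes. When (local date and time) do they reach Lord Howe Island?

Convert departure to UTC: 02:15 + 11:00 = 13:15 UTC on Sep 13.
Add 12 hours and 25 minutes leg 1 → 01:40 UTC (Sep 14).
Add 7 hours 5 minutes layover in Suva → 08:45 UTC.
Add 13 hours 22 minutes leg 2 → 22:07 UTC.
Lord Howe Island is UTC+10:30, so local arrival = 22:07 + 10:30 = 08:37 on Sep 15.

08:37 on Sep 15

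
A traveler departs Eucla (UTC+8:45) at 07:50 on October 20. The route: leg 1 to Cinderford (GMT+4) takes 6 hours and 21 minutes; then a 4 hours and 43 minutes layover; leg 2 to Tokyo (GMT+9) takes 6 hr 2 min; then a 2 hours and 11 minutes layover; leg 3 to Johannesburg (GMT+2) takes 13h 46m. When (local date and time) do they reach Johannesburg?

Convert departure to UTC: 07:50 − 8:45 = 23:05 UTC on Oct 19.
Add 6 hours and 21 minutes leg 1 → 05:26 UTC (Oct 20).
Add 4 hours and 43 minutes layover in Cinderford → 10:09 UTC.
Add 6 hours and 2 minutes leg 2 → 16:11 UTC.
Add 2 hours 11 minutes layover in Tokyo → 18:22 UTC.
Add 13 hours and 46 minutes leg 3 → 08:08 UTC (Oct 21).
Johannesburg is UTC+2:00, so local arrival = 08:08 + 2:00 = 10:08 on Oct 21.

10:08 on Oct 21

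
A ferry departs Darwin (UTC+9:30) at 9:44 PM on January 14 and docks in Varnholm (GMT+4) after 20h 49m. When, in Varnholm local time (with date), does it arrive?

1:03 PM on January 15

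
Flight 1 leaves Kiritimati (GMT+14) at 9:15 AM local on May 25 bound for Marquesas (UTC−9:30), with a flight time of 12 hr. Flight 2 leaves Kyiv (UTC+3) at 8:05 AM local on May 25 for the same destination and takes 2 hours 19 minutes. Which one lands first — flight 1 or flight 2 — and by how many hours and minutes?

the first, by 9 minutes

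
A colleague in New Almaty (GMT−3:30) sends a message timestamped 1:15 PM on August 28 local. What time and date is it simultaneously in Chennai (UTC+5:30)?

10:15 PM on August 28

Chennai is 9:00 ahead of New Almaty.
Shift by the zone difference: 1:15 PM + 9:00 = 10:15 PM on Aug 28 in Chennai.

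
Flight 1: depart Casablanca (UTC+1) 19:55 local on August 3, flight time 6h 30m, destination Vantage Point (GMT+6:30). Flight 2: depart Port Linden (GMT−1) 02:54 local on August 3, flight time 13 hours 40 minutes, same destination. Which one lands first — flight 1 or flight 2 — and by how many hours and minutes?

the second, by 7 hours 51 minutes

Flight 1 in UTC: 19:55 − 1:00 = 18:55 on Aug 3.
+6 hours 30 minutes → arrive 01:25 UTC on Aug 4.
Flight 2 in UTC: 02:54 + 1:00 = 03:54 on Aug 3.
+13 hours and 40 minutes → arrive 17:34 UTC on Aug 3.
Flight 2 lands earlier by 7 hours 51 minutes.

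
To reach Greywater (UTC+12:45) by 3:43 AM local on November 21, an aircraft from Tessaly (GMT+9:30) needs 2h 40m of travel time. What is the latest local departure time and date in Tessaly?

9:48 PM on November 20

Target arrival in UTC: 3:43 AM − 12:45 = 2:58 PM on Nov 20.
Subtract 2 hours and 40 minutes → departure 12:18 PM UTC on Nov 20.
Tessaly is UTC+9:30: 12:18 PM + 9:30 = 9:48 PM on Nov 20.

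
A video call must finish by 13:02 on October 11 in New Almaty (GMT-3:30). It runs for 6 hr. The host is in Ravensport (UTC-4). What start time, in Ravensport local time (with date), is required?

06:32 on October 11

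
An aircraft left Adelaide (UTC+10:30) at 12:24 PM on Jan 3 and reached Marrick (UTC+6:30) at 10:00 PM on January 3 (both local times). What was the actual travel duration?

13 hours 36 minutes

Departure in UTC: 12:24 PM − 10:30 = 1:54 AM on Jan 3.
Arrival in UTC: 10:00 PM − 6:30 = 3:30 PM on Jan 3.
Elapsed = 3:30 PM − 1:54 AM = 13 hours 36 minutes.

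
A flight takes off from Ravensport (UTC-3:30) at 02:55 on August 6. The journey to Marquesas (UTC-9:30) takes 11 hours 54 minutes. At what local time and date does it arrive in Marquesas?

08:49 on August 6

Convert departure to UTC: 02:55 + 3:30 = 06:25 UTC on Aug 6.
Add 11 hours and 54 minutes travel time → 18:19 UTC.
Marquesas is UTC−9:30, so local arrival = 18:19 − 9:30 = 08:49 on Aug 6.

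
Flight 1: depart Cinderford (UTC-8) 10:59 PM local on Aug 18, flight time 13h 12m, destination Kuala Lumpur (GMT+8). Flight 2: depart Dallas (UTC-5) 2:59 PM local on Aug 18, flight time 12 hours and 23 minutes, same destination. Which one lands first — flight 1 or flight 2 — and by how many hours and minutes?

Flight 1 in UTC: 10:59 PM + 8:00 = 6:59 AM on Aug 19.
+13 hours 12 minutes → arrive 8:11 PM UTC on Aug 19.
Flight 2 in UTC: 2:59 PM + 5:00 = 7:59 PM on Aug 18.
+12 hours and 23 minutes → arrive 8:22 AM UTC on Aug 19.
Flight 2 lands earlier by 11 hours 49 minutes.

the second, by 11 hours 49 minutes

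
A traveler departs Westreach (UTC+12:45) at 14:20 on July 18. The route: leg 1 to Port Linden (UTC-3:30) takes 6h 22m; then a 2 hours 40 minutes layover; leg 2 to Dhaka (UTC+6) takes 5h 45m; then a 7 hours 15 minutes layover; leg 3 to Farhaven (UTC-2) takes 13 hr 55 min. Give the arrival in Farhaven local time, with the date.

Convert departure to UTC: 14:20 − 12:45 = 01:35 UTC on Jul 18.
Add 6 hours 22 minutes leg 1 → 07:57 UTC.
Add 2 hours 40 minutes layover in Port Linden → 10:37 UTC.
Add 5 hours 45 minutes leg 2 → 16:22 UTC.
Add 7 hours and 15 minutes layover in Dhaka → 23:37 UTC.
Add 13 hours and 55 minutes leg 3 → 13:32 UTC (Jul 19).
Farhaven is UTC−2:00, so local arrival = 13:32 − 2:00 = 11:32 on Jul 19.

11:32 on July 19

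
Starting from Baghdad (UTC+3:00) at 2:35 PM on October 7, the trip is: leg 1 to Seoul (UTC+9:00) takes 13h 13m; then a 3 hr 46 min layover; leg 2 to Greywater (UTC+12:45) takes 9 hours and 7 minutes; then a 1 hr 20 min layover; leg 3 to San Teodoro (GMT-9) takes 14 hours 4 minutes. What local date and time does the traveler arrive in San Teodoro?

8:05 PM on Oct 8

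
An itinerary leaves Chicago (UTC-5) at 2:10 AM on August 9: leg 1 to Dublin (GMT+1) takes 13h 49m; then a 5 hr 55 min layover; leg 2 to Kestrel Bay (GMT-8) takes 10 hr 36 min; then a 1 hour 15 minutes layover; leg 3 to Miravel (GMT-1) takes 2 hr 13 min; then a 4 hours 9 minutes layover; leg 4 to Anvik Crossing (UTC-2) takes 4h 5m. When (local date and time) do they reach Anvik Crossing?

11:12 PM on Aug 10

Convert departure to UTC: 2:10 AM + 5:00 = 7:10 AM UTC on Aug 9.
Add 13 hours and 49 minutes leg 1 → 8:59 PM UTC.
Add 5 hours 55 minutes layover in Dublin → 2:54 AM UTC (Aug 10).
Add 10 hours 36 minutes leg 2 → 1:30 PM UTC.
Add 1 hour and 15 minutes layover in Kestrel Bay → 2:45 PM UTC.
Add 2 hours 13 minutes leg 3 → 4:58 PM UTC.
Add 4 hours 9 minutes layover in Miravel → 9:07 PM UTC.
Add 4 hours and 5 minutes leg 4 → 1:12 AM UTC (Aug 11).
Anvik Crossing is UTC−2:00, so local arrival = 1:12 AM − 2:00 = 11:12 PM on Aug 10.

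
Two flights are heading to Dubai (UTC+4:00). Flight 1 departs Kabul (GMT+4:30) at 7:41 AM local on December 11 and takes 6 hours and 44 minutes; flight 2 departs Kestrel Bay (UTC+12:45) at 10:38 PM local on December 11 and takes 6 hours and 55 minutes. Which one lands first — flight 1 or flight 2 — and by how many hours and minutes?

the first, by 6 hours 53 minutes

Flight 1 in UTC: 7:41 AM − 4:30 = 3:11 AM on Dec 11.
+6 hours and 44 minutes → arrive 9:55 AM UTC on Dec 11.
Flight 2 in UTC: 10:38 PM − 12:45 = 9:53 AM on Dec 11.
+6 hours 55 minutes → arrive 4:48 PM UTC on Dec 11.
Flight 1 lands earlier by 6 hours 53 minutes.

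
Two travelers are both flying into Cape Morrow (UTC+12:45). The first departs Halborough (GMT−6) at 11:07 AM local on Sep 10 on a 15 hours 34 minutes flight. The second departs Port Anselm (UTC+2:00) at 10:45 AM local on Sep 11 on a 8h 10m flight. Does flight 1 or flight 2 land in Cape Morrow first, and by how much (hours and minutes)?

the first, by 8 hours 14 minutes

Flight 1 in UTC: 11:07 AM + 6:00 = 5:07 PM on Sep 10.
+15 hours 34 minutes → arrive 8:41 AM UTC on Sep 11.
Flight 2 in UTC: 10:45 AM − 2:00 = 8:45 AM on Sep 11.
+8 hours and 10 minutes → arrive 4:55 PM UTC on Sep 11.
Flight 1 lands earlier by 8 hours 14 minutes.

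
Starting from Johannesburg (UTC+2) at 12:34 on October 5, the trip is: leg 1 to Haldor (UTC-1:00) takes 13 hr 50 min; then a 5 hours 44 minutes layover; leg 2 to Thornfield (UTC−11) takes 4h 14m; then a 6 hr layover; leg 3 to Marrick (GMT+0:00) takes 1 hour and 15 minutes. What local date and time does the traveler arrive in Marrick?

17:37 on October 6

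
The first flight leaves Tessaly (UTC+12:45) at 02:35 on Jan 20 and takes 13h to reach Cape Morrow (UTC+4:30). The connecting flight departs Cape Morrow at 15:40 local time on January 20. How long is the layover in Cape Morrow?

Convert departure to UTC: 02:35 − 12:45 = 13:50 UTC on Jan 19.
Add 13 hours flight time → 02:50 UTC (Jan 20).
Cape Morrow is UTC+4:30, so local arrival = 02:50 + 4:30 = 07:20 on Jan 20.
Layover = 15:40 − 07:20 = 8 hours 20 minutes.

8 hours 20 minutes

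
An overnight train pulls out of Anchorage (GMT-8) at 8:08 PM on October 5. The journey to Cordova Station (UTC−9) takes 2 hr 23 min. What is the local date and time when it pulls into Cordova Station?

Convert departure to UTC: 8:08 PM + 8:00 = 4:08 AM UTC on Oct 6.
Add 2 hours and 23 minutes travel time → 6:31 AM UTC.
Cordova Station is UTC−9:00, so local arrival = 6:31 AM − 9:00 = 9:31 PM on Oct 5.

9:31 PM on Oct 5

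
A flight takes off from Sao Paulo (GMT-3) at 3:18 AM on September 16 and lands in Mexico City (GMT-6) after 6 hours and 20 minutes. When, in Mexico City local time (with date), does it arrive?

6:38 AM on September 16

Convert departure to UTC: 3:18 AM + 3:00 = 6:18 AM UTC on Sep 16.
Add 6 hours 20 minutes travel time → 12:38 PM UTC.
Mexico City is UTC−6:00, so local arrival = 12:38 PM − 6:00 = 6:38 AM on Sep 16.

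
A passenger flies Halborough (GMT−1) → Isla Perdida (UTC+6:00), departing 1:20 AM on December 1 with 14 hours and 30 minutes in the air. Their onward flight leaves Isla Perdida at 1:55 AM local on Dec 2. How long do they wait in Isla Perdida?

3 hours 5 minutes

Convert departure to UTC: 1:20 AM + 1:00 = 2:20 AM UTC on Dec 1.
Add 14 hours 30 minutes flight time → 4:50 PM UTC.
Isla Perdida is UTC+6:00, so local arrival = 4:50 PM + 6:00 = 10:50 PM on Dec 1.
Layover = 1:55 AM − 10:50 PM (+1 day) = 3 hours 5 minutes.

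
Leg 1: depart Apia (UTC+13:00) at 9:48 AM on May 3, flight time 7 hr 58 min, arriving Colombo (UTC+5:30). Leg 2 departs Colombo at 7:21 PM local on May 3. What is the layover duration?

Convert departure to UTC: 9:48 AM − 13:00 = 8:48 PM UTC on May 2.
Add 7 hours 58 minutes flight time → 4:46 AM UTC (May 3).
Colombo is UTC+5:30, so local arrival = 4:46 AM + 5:30 = 10:16 AM on May 3.
Layover = 7:21 PM − 10:16 AM = 9 hours 5 minutes.

9 hours 5 minutes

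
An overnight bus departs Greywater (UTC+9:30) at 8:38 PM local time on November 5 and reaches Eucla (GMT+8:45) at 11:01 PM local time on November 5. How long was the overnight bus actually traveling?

3 hours 8 minutes

Departure in UTC: 8:38 PM − 9:30 = 11:08 AM on Nov 5.
Arrival in UTC: 11:01 PM − 8:45 = 2:16 PM on Nov 5.
Elapsed = 2:16 PM − 11:08 AM = 3 hours 8 minutes.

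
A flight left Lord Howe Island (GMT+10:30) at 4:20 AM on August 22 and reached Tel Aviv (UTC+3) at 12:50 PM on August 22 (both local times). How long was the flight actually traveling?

Departure in UTC: 4:20 AM − 10:30 = 5:50 PM on Aug 21.
Arrival in UTC: 12:50 PM − 3:00 = 9:50 AM on Aug 22.
Elapsed = 9:50 AM − 5:50 PM (+1 day) = 16 hours.

16 hours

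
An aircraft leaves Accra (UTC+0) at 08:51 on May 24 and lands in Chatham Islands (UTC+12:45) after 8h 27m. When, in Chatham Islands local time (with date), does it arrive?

Accra is at UTC+0, so departure is already 08:51 UTC on May 24.
Add 8 hours 27 minutes travel time → 17:18 UTC.
Chatham Islands is UTC+12:45, so local arrival = 17:18 + 12:45 = 06:03 on May 25.

06:03 on May 25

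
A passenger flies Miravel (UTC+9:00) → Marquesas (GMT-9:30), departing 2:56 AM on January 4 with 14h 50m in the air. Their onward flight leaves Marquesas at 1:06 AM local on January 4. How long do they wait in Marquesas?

1 hour 50 minutes

Convert departure to UTC: 2:56 AM − 9:00 = 5:56 PM UTC on Jan 3.
Add 14 hours and 50 minutes flight time → 8:46 AM UTC (Jan 4).
Marquesas is UTC−9:30, so local arrival = 8:46 AM − 9:30 = 11:16 PM on Jan 3.
Layover = 1:06 AM − 11:16 PM (+1 day) = 1 hour 50 minutes.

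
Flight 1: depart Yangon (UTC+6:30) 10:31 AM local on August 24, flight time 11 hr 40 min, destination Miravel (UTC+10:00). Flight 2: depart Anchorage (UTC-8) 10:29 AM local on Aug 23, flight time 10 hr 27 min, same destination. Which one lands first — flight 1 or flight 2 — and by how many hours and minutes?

Flight 1 in UTC: 10:31 AM − 6:30 = 4:01 AM on Aug 24.
+11 hours 40 minutes → arrive 3:41 PM UTC on Aug 24.
Flight 2 in UTC: 10:29 AM + 8:00 = 6:29 PM on Aug 23.
+10 hours and 27 minutes → arrive 4:56 AM UTC on Aug 24.
Flight 2 lands earlier by 10 hours 45 minutes.

the second, by 10 hours 45 minutes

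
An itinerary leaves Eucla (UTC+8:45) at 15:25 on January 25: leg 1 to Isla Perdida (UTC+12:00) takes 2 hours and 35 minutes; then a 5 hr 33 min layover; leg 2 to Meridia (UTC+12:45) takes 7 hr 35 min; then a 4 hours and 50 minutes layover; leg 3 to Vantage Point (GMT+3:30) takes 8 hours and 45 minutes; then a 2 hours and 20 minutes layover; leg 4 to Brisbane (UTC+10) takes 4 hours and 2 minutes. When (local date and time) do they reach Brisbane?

Convert departure to UTC: 15:25 − 8:45 = 06:40 UTC on Jan 25.
Add 2 hours 35 minutes leg 1 → 09:15 UTC.
Add 5 hours 33 minutes layover in Isla Perdida → 14:48 UTC.
Add 7 hours and 35 minutes leg 2 → 22:23 UTC.
Add 4 hours 50 minutes layover in Meridia → 03:13 UTC (Jan 26).
Add 8 hours 45 minutes leg 3 → 11:58 UTC.
Add 2 hours 20 minutes layover in Vantage Point → 14:18 UTC.
Add 4 hours 2 minutes leg 4 → 18:20 UTC.
Brisbane is UTC+10:00, so local arrival = 18:20 + 10:00 = 04:20 on Jan 27.

04:20 on January 27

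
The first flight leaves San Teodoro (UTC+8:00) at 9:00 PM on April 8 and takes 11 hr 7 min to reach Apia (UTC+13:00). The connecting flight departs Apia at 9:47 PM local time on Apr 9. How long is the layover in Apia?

Convert departure to UTC: 9:00 PM − 8:00 = 1:00 PM UTC on Apr 8.
Add 11 hours 7 minutes flight time → 12:07 AM UTC (Apr 9).
Apia is UTC+13:00, so local arrival = 12:07 AM + 13:00 = 1:07 PM on Apr 9.
Layover = 9:47 PM − 1:07 PM = 8 hours 40 minutes.

8 hours 40 minutes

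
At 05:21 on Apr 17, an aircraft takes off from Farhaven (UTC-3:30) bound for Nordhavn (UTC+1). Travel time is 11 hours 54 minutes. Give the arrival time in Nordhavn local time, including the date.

Convert departure to UTC: 05:21 + 3:30 = 08:51 UTC on Apr 17.
Add 11 hours 54 minutes travel time → 20:45 UTC.
Nordhavn is UTC+1:00, so local arrival = 20:45 + 1:00 = 21:45 on Apr 17.

21:45 on Apr 17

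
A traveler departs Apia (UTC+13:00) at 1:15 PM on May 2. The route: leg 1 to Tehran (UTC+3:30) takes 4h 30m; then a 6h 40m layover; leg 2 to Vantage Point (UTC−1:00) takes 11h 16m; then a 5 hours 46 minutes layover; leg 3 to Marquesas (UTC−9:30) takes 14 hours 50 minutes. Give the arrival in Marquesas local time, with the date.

9:47 AM on May 3

Convert departure to UTC: 1:15 PM − 13:00 = 12:15 AM UTC on May 2.
Add 4 hours 30 minutes leg 1 → 4:45 AM UTC.
Add 6 hours 40 minutes layover in Tehran → 11:25 AM UTC.
Add 11 hours and 16 minutes leg 2 → 10:41 PM UTC.
Add 5 hours and 46 minutes layover in Vantage Point → 4:27 AM UTC (May 3).
Add 14 hours 50 minutes leg 3 → 7:17 PM UTC.
Marquesas is UTC−9:30, so local arrival = 7:17 PM − 9:30 = 9:47 AM on May 3.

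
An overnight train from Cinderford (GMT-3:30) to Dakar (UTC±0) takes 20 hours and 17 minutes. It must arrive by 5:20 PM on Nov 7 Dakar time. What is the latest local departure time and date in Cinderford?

5:33 PM on November 6

Target arrival is already UTC: 5:20 PM on Nov 7.
Subtract 20 hours and 17 minutes → departure 9:03 PM UTC on Nov 6.
Cinderford is UTC−3:30: 9:03 PM − 3:30 = 5:33 PM on Nov 6.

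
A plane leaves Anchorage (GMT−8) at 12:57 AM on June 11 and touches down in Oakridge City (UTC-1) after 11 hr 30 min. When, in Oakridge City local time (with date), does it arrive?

7:27 PM on Jun 11

Convert departure to UTC: 12:57 AM + 8:00 = 8:57 AM UTC on Jun 11.
Add 11 hours and 30 minutes travel time → 8:27 PM UTC.
Oakridge City is UTC−1:00, so local arrival = 8:27 PM − 1:00 = 7:27 PM on Jun 11.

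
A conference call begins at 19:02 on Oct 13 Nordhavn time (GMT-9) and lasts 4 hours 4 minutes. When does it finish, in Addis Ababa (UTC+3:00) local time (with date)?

11:06 on Oct 14

Convert start to UTC: 19:02 + 9:00 = 04:02 UTC on Oct 14.
Add 4 hours 4 minutes duration → 08:06 UTC.
Addis Ababa is UTC+3:00, so local end time = 08:06 + 3:00 = 11:06 on Oct 14.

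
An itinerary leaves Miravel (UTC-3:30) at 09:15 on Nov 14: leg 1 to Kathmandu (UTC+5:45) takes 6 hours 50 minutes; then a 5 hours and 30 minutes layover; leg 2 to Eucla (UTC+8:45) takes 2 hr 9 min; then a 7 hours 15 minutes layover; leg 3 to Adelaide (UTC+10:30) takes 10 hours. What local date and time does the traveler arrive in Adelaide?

06:59 on November 16

Convert departure to UTC: 09:15 + 3:30 = 12:45 UTC on Nov 14.
Add 6 hours and 50 minutes leg 1 → 19:35 UTC.
Add 5 hours and 30 minutes layover in Kathmandu → 01:05 UTC (Nov 15).
Add 2 hours 9 minutes leg 2 → 03:14 UTC.
Add 7 hours 15 minutes layover in Eucla → 10:29 UTC.
Add 10 hours leg 3 → 20:29 UTC.
Adelaide is UTC+10:30, so local arrival = 20:29 + 10:30 = 06:59 on Nov 16.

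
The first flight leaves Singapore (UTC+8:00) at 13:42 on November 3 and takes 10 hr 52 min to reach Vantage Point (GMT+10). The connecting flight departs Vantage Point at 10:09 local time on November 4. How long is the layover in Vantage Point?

7 hours 35 minutes

Convert departure to UTC: 13:42 − 8:00 = 05:42 UTC on Nov 3.
Add 10 hours 52 minutes flight time → 16:34 UTC.
Vantage Point is UTC+10:00, so local arrival = 16:34 + 10:00 = 02:34 on Nov 4.
Layover = 10:09 − 02:34 = 7 hours 35 minutes.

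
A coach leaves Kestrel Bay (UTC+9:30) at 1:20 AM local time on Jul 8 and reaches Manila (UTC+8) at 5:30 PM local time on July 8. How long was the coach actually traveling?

Departure in UTC: 1:20 AM − 9:30 = 3:50 PM on Jul 7.
Arrival in UTC: 5:30 PM − 8:00 = 9:30 AM on Jul 8.
Elapsed = 9:30 AM − 3:50 PM (+1 day) = 17 hours 40 minutes.

17 hours 40 minutes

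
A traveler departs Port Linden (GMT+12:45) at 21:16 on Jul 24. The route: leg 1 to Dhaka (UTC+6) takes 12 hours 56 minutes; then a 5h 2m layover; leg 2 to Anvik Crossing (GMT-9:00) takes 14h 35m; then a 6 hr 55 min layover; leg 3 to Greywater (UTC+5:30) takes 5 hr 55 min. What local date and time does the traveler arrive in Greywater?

Convert departure to UTC: 21:16 − 12:45 = 08:31 UTC on Jul 24.
Add 12 hours and 56 minutes leg 1 → 21:27 UTC.
Add 5 hours 2 minutes layover in Dhaka → 02:29 UTC (Jul 25).
Add 14 hours and 35 minutes leg 2 → 17:04 UTC.
Add 6 hours and 55 minutes layover in Anvik Crossing → 23:59 UTC.
Add 5 hours 55 minutes leg 3 → 05:54 UTC (Jul 26).
Greywater is UTC+5:30, so local arrival = 05:54 + 5:30 = 11:24 on Jul 26.

11:24 on July 26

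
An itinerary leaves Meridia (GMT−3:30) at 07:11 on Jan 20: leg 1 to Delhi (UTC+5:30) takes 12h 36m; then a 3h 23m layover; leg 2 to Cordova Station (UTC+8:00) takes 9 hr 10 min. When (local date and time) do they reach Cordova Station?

Convert departure to UTC: 07:11 + 3:30 = 10:41 UTC on Jan 20.
Add 12 hours and 36 minutes leg 1 → 23:17 UTC.
Add 3 hours 23 minutes layover in Delhi → 02:40 UTC (Jan 21).
Add 9 hours and 10 minutes leg 2 → 11:50 UTC.
Cordova Station is UTC+8:00, so local arrival = 11:50 + 8:00 = 19:50 on Jan 21.

19:50 on January 21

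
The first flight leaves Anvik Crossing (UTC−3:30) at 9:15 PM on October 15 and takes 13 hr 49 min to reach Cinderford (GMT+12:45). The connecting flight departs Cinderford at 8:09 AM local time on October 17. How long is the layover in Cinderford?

4 hours 50 minutes

Convert departure to UTC: 9:15 PM + 3:30 = 12:45 AM UTC on Oct 16.
Add 13 hours 49 minutes flight time → 2:34 PM UTC.
Cinderford is UTC+12:45, so local arrival = 2:34 PM + 12:45 = 3:19 AM on Oct 17.
Layover = 8:09 AM − 3:19 AM = 4 hours 50 minutes.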